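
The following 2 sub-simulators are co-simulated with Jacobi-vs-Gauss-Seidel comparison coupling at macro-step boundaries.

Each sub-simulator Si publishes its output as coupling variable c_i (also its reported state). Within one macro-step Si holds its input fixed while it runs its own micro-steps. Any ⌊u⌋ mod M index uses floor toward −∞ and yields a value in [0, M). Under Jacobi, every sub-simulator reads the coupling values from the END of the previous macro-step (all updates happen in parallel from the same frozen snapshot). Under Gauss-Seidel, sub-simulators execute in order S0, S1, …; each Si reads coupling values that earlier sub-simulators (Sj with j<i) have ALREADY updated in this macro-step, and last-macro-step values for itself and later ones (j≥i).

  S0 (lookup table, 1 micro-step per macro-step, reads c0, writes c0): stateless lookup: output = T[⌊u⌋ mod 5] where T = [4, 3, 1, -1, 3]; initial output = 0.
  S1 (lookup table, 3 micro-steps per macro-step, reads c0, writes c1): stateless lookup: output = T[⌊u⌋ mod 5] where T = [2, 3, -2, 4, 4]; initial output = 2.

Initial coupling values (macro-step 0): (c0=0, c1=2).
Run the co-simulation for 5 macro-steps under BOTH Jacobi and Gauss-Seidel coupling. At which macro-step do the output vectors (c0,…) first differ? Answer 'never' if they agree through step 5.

[Jacobi] macro 1: S0 reads c0=0 → after 1×micro: 4; S1 reads c0=0 → after 3×micro: 2 ⇒ (c0=4, c1=2)
[Jacobi] macro 2: S0 reads c0=4 → after 1×micro: 3; S1 reads c0=4 → after 3×micro: 4 ⇒ (c0=3, c1=4)
[Jacobi] macro 3: S0 reads c0=3 → after 1×micro: -1; S1 reads c0=3 → after 3×micro: 4 ⇒ (c0=-1, c1=4)
[Jacobi] macro 4: S0 reads c0=-1 → after 1×micro: 3; S1 reads c0=-1 → after 3×micro: 4 ⇒ (c0=3, c1=4)
[Jacobi] macro 5: S0 reads c0=3 → after 1×micro: -1; S1 reads c0=3 → after 3×micro: 4 ⇒ (c0=-1, c1=4)
[Gauss-Seidel] macro 1: S0 reads c0=0 → after 1×micro: 4; S1 reads c0=4 → after 3×micro: 4 ⇒ (c0=4, c1=4)
[Gauss-Seidel] macro 2: S0 reads c0=4 → after 1×micro: 3; S1 reads c0=3 → after 3×micro: 4 ⇒ (c0=3, c1=4)
[Gauss-Seidel] macro 3: S0 reads c0=3 → after 1×micro: -1; S1 reads c0=-1 → after 3×micro: 4 ⇒ (c0=-1, c1=4)
[Gauss-Seidel] macro 4: S0 reads c0=-1 → after 1×micro: 3; S1 reads c0=3 → after 3×micro: 4 ⇒ (c0=3, c1=4)
[Gauss-Seidel] macro 5: S0 reads c0=3 → after 1×micro: -1; S1 reads c0=-1 → after 3×micro: 4 ⇒ (c0=-1, c1=4)

first divergence at macro-step: 1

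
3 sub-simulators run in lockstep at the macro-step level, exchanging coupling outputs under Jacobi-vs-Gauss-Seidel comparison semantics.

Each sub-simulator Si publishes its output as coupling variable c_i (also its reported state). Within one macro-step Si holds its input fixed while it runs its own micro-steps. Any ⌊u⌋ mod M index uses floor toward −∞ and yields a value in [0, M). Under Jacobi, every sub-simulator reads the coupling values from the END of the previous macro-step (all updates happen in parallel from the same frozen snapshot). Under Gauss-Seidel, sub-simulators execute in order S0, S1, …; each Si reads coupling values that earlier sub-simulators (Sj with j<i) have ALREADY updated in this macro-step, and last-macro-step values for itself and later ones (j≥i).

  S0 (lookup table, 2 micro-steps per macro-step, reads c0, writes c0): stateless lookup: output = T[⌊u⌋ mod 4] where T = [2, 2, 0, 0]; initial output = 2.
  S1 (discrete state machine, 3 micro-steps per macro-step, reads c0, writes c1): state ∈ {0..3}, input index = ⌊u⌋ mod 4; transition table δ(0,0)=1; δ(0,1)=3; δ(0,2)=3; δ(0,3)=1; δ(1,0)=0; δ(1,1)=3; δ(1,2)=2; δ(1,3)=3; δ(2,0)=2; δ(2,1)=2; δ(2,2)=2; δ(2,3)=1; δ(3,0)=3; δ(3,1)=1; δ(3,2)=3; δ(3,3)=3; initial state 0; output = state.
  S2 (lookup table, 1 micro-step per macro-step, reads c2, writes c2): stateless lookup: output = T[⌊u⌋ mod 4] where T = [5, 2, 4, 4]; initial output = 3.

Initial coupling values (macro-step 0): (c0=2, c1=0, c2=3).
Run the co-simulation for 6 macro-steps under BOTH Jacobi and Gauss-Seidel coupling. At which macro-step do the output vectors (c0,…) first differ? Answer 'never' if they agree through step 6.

[Jacobi] macro 1: S0 reads c0=2 → after 2×micro: 0; S1 reads c0=2 → after 3×micro: 3; S2 reads c2=3 → after 1×micro: 4 ⇒ (c0=0, c1=3, c2=4)
[Jacobi] macro 2: S0 reads c0=0 → after 2×micro: 2; S1 reads c0=0 → after 3×micro: 3; S2 reads c2=4 → after 1×micro: 5 ⇒ (c0=2, c1=3, c2=5)
[Jacobi] macro 3: S0 reads c0=2 → after 2×micro: 0; S1 reads c0=2 → after 3×micro: 3; S2 reads c2=5 → after 1×micro: 2 ⇒ (c0=0, c1=3, c2=2)
[Jacobi] macro 4: S0 reads c0=0 → after 2×micro: 2; S1 reads c0=0 → after 3×micro: 3; S2 reads c2=2 → after 1×micro: 4 ⇒ (c0=2, c1=3, c2=4)
[Jacobi] macro 5: S0 reads c0=2 → after 2×micro: 0; S1 reads c0=2 → after 3×micro: 3; S2 reads c2=4 → after 1×micro: 5 ⇒ (c0=0, c1=3, c2=5)
[Jacobi] macro 6: S0 reads c0=0 → after 2×micro: 2; S1 reads c0=0 → after 3×micro: 3; S2 reads c2=5 → after 1×micro: 2 ⇒ (c0=2, c1=3, c2=2)
[Gauss-Seidel] macro 1: S0 reads c0=2 → after 2×micro: 0; S1 reads c0=0 → after 3×micro: 1; S2 reads c2=3 → after 1×micro: 4 ⇒ (c0=0, c1=1, c2=4)
[Gauss-Seidel] macro 2: S0 reads c0=0 → after 2×micro: 2; S1 reads c0=2 → after 3×micro: 2; S2 reads c2=4 → after 1×micro: 5 ⇒ (c0=2, c1=2, c2=5)
[Gauss-Seidel] macro 3: S0 reads c0=2 → after 2×micro: 0; S1 reads c0=0 → after 3×micro: 2; S2 reads c2=5 → after 1×micro: 2 ⇒ (c0=0, c1=2, c2=2)
[Gauss-Seidel] macro 4: S0 reads c0=0 → after 2×micro: 2; S1 reads c0=2 → after 3×micro: 2; S2 reads c2=2 → after 1×micro: 4 ⇒ (c0=2, c1=2, c2=4)
[Gauss-Seidel] macro 5: S0 reads c0=2 → after 2×micro: 0; S1 reads c0=0 → after 3×micro: 2; S2 reads c2=4 → after 1×micro: 5 ⇒ (c0=0, c1=2, c2=5)
[Gauss-Seidel] macro 6: S0 reads c0=0 → after 2×micro: 2; S1 reads c0=2 → after 3×micro: 2; S2 reads c2=5 → after 1×micro: 2 ⇒ (c0=2, c1=2, c2=2)

first divergence at macro-step: 1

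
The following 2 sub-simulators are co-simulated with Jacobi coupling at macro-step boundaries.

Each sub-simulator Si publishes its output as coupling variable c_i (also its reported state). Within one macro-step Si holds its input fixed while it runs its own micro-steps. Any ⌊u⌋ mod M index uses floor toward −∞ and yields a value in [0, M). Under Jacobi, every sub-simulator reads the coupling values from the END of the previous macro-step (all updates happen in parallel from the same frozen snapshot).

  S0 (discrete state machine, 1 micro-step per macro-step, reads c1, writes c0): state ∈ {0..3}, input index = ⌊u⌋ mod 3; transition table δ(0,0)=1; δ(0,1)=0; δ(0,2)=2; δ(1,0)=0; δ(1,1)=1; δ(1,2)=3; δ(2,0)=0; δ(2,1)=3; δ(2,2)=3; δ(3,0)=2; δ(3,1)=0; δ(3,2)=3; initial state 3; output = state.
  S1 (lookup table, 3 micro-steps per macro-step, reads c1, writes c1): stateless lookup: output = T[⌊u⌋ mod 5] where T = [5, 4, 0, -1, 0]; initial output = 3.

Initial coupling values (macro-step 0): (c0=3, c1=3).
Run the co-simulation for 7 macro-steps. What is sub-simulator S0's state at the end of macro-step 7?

macro 1: S0 reads c1=3 → after 1×micro: 2; S1 reads c1=3 → after 3×micro: -1 ⇒ (c0=2, c1=-1)
macro 2: S0 reads c1=-1 → after 1×micro: 3; S1 reads c1=-1 → after 3×micro: 0 ⇒ (c0=3, c1=0)
macro 3: S0 reads c1=0 → after 1×micro: 2; S1 reads c1=0 → after 3×micro: 5 ⇒ (c0=2, c1=5)
macro 4: S0 reads c1=5 → after 1×micro: 3; S1 reads c1=5 → after 3×micro: 5 ⇒ (c0=3, c1=5)
macro 5: S0 reads c1=5 → after 1×micro: 3; S1 reads c1=5 → after 3×micro: 5 ⇒ (c0=3, c1=5)
macro 6: S0 reads c1=5 → after 1×micro: 3; S1 reads c1=5 → after 3×micro: 5 ⇒ (c0=3, c1=5)
macro 7: S0 reads c1=5 → after 1×micro: 3; S1 reads c1=5 → after 3×micro: 5 ⇒ (c0=3, c1=5)

S0 state at macro-step 7 = 3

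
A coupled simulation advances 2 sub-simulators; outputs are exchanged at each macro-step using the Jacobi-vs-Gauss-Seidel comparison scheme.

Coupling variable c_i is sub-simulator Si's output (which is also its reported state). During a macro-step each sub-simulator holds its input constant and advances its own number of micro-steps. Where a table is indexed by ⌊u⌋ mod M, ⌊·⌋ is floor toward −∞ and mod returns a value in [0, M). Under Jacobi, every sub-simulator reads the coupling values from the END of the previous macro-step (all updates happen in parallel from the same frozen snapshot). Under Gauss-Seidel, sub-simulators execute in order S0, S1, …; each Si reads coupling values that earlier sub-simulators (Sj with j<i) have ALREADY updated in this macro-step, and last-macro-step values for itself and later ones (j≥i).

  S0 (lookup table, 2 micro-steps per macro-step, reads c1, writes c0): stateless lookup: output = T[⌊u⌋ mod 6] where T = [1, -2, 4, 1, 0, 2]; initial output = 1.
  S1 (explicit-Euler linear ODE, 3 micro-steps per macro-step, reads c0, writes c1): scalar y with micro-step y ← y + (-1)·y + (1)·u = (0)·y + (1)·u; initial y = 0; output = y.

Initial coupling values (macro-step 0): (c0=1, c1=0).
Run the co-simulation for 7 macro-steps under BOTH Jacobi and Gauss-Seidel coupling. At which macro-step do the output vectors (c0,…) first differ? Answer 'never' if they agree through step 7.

[Jacobi] macro 1: S0 reads c1=0 → after 2×micro: 1; S1 reads c0=1 → after 3×micro: 1 ⇒ (c0=1, c1=1)
[Jacobi] macro 2: S0 reads c1=1 → after 2×micro: -2; S1 reads c0=1 → after 3×micro: 1 ⇒ (c0=-2, c1=1)
[Jacobi] macro 3: S0 reads c1=1 → after 2×micro: -2; S1 reads c0=-2 → after 3×micro: -2 ⇒ (c0=-2, c1=-2)
[Jacobi] macro 4: S0 reads c1=-2 → after 2×micro: 0; S1 reads c0=-2 → after 3×micro: -2 ⇒ (c0=0, c1=-2)
[Jacobi] macro 5: S0 reads c1=-2 → after 2×micro: 0; S1 reads c0=0 → after 3×micro: 0 ⇒ (c0=0, c1=0)
[Jacobi] macro 6: S0 reads c1=0 → after 2×micro: 1; S1 reads c0=0 → after 3×micro: 0 ⇒ (c0=1, c1=0)
[Jacobi] macro 7: S0 reads c1=0 → after 2×micro: 1; S1 reads c0=1 → after 3×micro: 1 ⇒ (c0=1, c1=1)
[Gauss-Seidel] macro 1: S0 reads c1=0 → after 2×micro: 1; S1 reads c0=1 → after 3×micro: 1 ⇒ (c0=1, c1=1)
[Gauss-Seidel] macro 2: S0 reads c1=1 → after 2×micro: -2; S1 reads c0=-2 → after 3×micro: -2 ⇒ (c0=-2, c1=-2)
[Gauss-Seidel] macro 3: S0 reads c1=-2 → after 2×micro: 0; S1 reads c0=0 → after 3×micro: 0 ⇒ (c0=0, c1=0)
[Gauss-Seidel] macro 4: S0 reads c1=0 → after 2×micro: 1; S1 reads c0=1 → after 3×micro: 1 ⇒ (c0=1, c1=1)
[Gauss-Seidel] macro 5: S0 reads c1=1 → after 2×micro: -2; S1 reads c0=-2 → after 3×micro: -2 ⇒ (c0=-2, c1=-2)
[Gauss-Seidel] macro 6: S0 reads c1=-2 → after 2×micro: 0; S1 reads c0=0 → after 3×micro: 0 ⇒ (c0=0, c1=0)
[Gauss-Seidel] macro 7: S0 reads c1=0 → after 2×micro: 1; S1 reads c0=1 → after 3×micro: 1 ⇒ (c0=1, c1=1)

first divergence at macro-step: 2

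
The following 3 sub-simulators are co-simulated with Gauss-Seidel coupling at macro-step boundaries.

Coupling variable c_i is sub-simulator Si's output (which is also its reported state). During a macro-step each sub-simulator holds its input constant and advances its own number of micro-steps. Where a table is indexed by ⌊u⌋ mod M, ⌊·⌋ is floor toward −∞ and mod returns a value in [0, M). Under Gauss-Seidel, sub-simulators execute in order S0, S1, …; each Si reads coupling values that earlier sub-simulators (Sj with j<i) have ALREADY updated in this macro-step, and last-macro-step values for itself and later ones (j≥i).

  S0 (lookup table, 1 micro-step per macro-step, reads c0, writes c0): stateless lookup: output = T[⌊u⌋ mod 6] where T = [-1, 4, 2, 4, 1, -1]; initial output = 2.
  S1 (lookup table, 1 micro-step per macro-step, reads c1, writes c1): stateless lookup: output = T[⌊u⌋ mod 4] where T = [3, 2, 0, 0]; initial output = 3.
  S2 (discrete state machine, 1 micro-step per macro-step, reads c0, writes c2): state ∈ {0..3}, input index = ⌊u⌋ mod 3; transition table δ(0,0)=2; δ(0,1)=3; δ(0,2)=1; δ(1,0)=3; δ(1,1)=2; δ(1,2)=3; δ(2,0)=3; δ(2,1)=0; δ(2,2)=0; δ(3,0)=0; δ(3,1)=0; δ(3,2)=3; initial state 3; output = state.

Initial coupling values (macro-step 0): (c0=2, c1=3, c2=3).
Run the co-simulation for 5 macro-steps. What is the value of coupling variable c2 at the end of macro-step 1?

c2 at macro-step 1 = 3

macro 1: S0 reads c0=2 → after 1×micro: 2; S1 reads c1=3 → after 1×micro: 0; S2 reads c0=2 → after 1×micro: 3 ⇒ (c0=2, c1=0, c2=3)
macro 2: S0 reads c0=2 → after 1×micro: 2; S1 reads c1=0 → after 1×micro: 3; S2 reads c0=2 → after 1×micro: 3 ⇒ (c0=2, c1=3, c2=3)
macro 3: S0 reads c0=2 → after 1×micro: 2; S1 reads c1=3 → after 1×micro: 0; S2 reads c0=2 → after 1×micro: 3 ⇒ (c0=2, c1=0, c2=3)
macro 4: S0 reads c0=2 → after 1×micro: 2; S1 reads c1=0 → after 1×micro: 3; S2 reads c0=2 → after 1×micro: 3 ⇒ (c0=2, c1=3, c2=3)
macro 5: S0 reads c0=2 → after 1×micro: 2; S1 reads c1=3 → after 1×micro: 0; S2 reads c0=2 → after 1×micro: 3 ⇒ (c0=2, c1=0, c2=3)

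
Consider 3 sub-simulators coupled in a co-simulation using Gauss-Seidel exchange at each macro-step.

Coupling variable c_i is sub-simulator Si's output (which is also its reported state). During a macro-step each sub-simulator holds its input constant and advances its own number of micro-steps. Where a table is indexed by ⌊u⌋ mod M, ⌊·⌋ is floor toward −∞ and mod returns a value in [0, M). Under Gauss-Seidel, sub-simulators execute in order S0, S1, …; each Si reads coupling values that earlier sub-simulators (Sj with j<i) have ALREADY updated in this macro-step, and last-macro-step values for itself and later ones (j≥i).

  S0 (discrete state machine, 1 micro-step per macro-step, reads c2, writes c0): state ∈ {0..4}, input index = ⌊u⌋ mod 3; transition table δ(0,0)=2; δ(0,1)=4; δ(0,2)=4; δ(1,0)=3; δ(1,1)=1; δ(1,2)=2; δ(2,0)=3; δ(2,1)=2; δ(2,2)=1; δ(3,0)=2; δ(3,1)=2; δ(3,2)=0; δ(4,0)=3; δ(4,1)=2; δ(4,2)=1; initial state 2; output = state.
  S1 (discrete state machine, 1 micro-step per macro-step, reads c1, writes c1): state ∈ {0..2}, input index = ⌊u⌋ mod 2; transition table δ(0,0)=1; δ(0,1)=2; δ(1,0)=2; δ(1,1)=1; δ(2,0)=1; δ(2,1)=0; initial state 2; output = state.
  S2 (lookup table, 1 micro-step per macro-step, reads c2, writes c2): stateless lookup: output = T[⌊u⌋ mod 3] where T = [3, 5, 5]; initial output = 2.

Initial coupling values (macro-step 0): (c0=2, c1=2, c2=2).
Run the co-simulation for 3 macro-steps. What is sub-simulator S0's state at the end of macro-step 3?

macro 1: S0 reads c2=2 → after 1×micro: 1; S1 reads c1=2 → after 1×micro: 1; S2 reads c2=2 → after 1×micro: 5 ⇒ (c0=1, c1=1, c2=5)
macro 2: S0 reads c2=5 → after 1×micro: 2; S1 reads c1=1 → after 1×micro: 1; S2 reads c2=5 → after 1×micro: 5 ⇒ (c0=2, c1=1, c2=5)
macro 3: S0 reads c2=5 → after 1×micro: 1; S1 reads c1=1 → after 1×micro: 1; S2 reads c2=5 → after 1×micro: 5 ⇒ (c0=1, c1=1, c2=5)

S0 state at macro-step 3 = 1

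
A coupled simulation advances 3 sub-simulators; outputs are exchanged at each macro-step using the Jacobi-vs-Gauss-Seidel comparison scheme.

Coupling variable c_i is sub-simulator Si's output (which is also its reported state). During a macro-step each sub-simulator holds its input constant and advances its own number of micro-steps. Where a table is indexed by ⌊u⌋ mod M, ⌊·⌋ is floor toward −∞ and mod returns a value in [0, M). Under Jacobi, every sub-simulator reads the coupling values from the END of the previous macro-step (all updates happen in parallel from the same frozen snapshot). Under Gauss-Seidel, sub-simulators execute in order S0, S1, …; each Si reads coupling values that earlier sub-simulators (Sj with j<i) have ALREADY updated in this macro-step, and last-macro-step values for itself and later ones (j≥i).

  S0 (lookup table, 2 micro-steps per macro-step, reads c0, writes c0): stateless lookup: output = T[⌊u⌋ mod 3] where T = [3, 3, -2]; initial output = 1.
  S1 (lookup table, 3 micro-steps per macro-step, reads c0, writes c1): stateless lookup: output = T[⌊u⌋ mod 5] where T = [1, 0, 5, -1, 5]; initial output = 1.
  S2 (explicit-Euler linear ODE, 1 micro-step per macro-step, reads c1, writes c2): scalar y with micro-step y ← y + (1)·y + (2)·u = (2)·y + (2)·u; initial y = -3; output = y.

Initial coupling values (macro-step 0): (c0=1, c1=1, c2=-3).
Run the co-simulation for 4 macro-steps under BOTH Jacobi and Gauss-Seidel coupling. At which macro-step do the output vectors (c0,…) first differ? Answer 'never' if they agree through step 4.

first divergence at macro-step: 1

[Jacobi] macro 1: S0 reads c0=1 → after 2×micro: 3; S1 reads c0=1 → after 3×micro: 0; S2 reads c1=1 → after 1×micro: -4 ⇒ (c0=3, c1=0, c2=-4)
[Jacobi] macro 2: S0 reads c0=3 → after 2×micro: 3; S1 reads c0=3 → after 3×micro: -1; S2 reads c1=0 → after 1×micro: -8 ⇒ (c0=3, c1=-1, c2=-8)
[Jacobi] macro 3: S0 reads c0=3 → after 2×micro: 3; S1 reads c0=3 → after 3×micro: -1; S2 reads c1=-1 → after 1×micro: -18 ⇒ (c0=3, c1=-1, c2=-18)
[Jacobi] macro 4: S0 reads c0=3 → after 2×micro: 3; S1 reads c0=3 → after 3×micro: -1; S2 reads c1=-1 → after 1×micro: -38 ⇒ (c0=3, c1=-1, c2=-38)
[Gauss-Seidel] macro 1: S0 reads c0=1 → after 2×micro: 3; S1 reads c0=3 → after 3×micro: -1; S2 reads c1=-1 → after 1×micro: -8 ⇒ (c0=3, c1=-1, c2=-8)
[Gauss-Seidel] macro 2: S0 reads c0=3 → after 2×micro: 3; S1 reads c0=3 → after 3×micro: -1; S2 reads c1=-1 → after 1×micro: -18 ⇒ (c0=3, c1=-1, c2=-18)
[Gauss-Seidel] macro 3: S0 reads c0=3 → after 2×micro: 3; S1 reads c0=3 → after 3×micro: -1; S2 reads c1=-1 → after 1×micro: -38 ⇒ (c0=3, c1=-1, c2=-38)
[Gauss-Seidel] macro 4: S0 reads c0=3 → after 2×micro: 3; S1 reads c0=3 → after 3×micro: -1; S2 reads c1=-1 → after 1×micro: -78 ⇒ (c0=3, c1=-1, c2=-78)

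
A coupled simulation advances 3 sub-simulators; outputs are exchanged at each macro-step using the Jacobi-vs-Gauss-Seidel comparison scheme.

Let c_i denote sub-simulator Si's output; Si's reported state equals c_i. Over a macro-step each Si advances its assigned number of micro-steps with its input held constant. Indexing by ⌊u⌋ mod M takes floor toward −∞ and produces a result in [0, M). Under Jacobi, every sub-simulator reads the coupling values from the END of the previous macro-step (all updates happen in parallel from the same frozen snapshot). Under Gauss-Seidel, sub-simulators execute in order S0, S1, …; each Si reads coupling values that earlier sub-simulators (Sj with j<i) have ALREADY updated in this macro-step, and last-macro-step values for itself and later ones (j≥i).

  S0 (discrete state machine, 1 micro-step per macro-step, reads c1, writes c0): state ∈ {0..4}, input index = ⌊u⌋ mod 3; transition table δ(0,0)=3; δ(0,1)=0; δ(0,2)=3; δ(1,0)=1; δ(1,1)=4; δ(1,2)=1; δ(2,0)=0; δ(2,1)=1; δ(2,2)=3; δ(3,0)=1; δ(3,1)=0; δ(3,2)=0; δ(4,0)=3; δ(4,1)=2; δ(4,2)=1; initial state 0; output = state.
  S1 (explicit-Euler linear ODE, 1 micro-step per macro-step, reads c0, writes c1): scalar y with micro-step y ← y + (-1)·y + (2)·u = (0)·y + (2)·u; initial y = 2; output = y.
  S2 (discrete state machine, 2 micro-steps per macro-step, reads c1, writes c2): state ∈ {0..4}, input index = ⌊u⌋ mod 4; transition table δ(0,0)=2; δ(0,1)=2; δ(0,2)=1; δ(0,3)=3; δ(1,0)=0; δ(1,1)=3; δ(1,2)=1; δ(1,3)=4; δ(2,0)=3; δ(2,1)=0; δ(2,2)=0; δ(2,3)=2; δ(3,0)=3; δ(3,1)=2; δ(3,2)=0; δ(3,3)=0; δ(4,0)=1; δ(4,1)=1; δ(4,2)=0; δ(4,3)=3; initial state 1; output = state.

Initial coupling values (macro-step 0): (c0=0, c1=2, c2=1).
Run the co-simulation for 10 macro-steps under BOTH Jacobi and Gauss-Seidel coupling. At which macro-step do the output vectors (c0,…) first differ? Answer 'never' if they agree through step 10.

first divergence at macro-step: 1

[Jacobi] macro 1: S0 reads c1=2 → after 1×micro: 3; S1 reads c0=0 → after 1×micro: 0; S2 reads c1=2 → after 2×micro: 1 ⇒ (c0=3, c1=0, c2=1)
[Jacobi] macro 2: S0 reads c1=0 → after 1×micro: 1; S1 reads c0=3 → after 1×micro: 6; S2 reads c1=0 → after 2×micro: 2 ⇒ (c0=1, c1=6, c2=2)
[Jacobi] macro 3: S0 reads c1=6 → after 1×micro: 1; S1 reads c0=1 → after 1×micro: 2; S2 reads c1=6 → after 2×micro: 1 ⇒ (c0=1, c1=2, c2=1)
[Jacobi] macro 4: S0 reads c1=2 → after 1×micro: 1; S1 reads c0=1 → after 1×micro: 2; S2 reads c1=2 → after 2×micro: 1 ⇒ (c0=1, c1=2, c2=1)
[Jacobi] macro 5: S0 reads c1=2 → after 1×micro: 1; S1 reads c0=1 → after 1×micro: 2; S2 reads c1=2 → after 2×micro: 1 ⇒ (c0=1, c1=2, c2=1)
[Jacobi] macro 6: S0 reads c1=2 → after 1×micro: 1; S1 reads c0=1 → after 1×micro: 2; S2 reads c1=2 → after 2×micro: 1 ⇒ (c0=1, c1=2, c2=1)
[Jacobi] macro 7: S0 reads c1=2 → after 1×micro: 1; S1 reads c0=1 → after 1×micro: 2; S2 reads c1=2 → after 2×micro: 1 ⇒ (c0=1, c1=2, c2=1)
[Jacobi] macro 8: S0 reads c1=2 → after 1×micro: 1; S1 reads c0=1 → after 1×micro: 2; S2 reads c1=2 → after 2×micro: 1 ⇒ (c0=1, c1=2, c2=1)
[Jacobi] macro 9: S0 reads c1=2 → after 1×micro: 1; S1 reads c0=1 → after 1×micro: 2; S2 reads c1=2 → after 2×micro: 1 ⇒ (c0=1, c1=2, c2=1)
[Jacobi] macro 10: S0 reads c1=2 → after 1×micro: 1; S1 reads c0=1 → after 1×micro: 2; S2 reads c1=2 → after 2×micro: 1 ⇒ (c0=1, c1=2, c2=1)
[Gauss-Seidel] macro 1: S0 reads c1=2 → after 1×micro: 3; S1 reads c0=3 → after 1×micro: 6; S2 reads c1=6 → after 2×micro: 1 ⇒ (c0=3, c1=6, c2=1)
[Gauss-Seidel] macro 2: S0 reads c1=6 → after 1×micro: 1; S1 reads c0=1 → after 1×micro: 2; S2 reads c1=2 → after 2×micro: 1 ⇒ (c0=1, c1=2, c2=1)
[Gauss-Seidel] macro 3: S0 reads c1=2 → after 1×micro: 1; S1 reads c0=1 → after 1×micro: 2; S2 reads c1=2 → after 2×micro: 1 ⇒ (c0=1, c1=2, c2=1)
[Gauss-Seidel] macro 4: S0 reads c1=2 → after 1×micro: 1; S1 reads c0=1 → after 1×micro: 2; S2 reads c1=2 → after 2×micro: 1 ⇒ (c0=1, c1=2, c2=1)
[Gauss-Seidel] macro 5: S0 reads c1=2 → after 1×micro: 1; S1 reads c0=1 → after 1×micro: 2; S2 reads c1=2 → after 2×micro: 1 ⇒ (c0=1, c1=2, c2=1)
[Gauss-Seidel] macro 6: S0 reads c1=2 → after 1×micro: 1; S1 reads c0=1 → after 1×micro: 2; S2 reads c1=2 → after 2×micro: 1 ⇒ (c0=1, c1=2, c2=1)
[Gauss-Seidel] macro 7: S0 reads c1=2 → after 1×micro: 1; S1 reads c0=1 → after 1×micro: 2; S2 reads c1=2 → after 2×micro: 1 ⇒ (c0=1, c1=2, c2=1)
[Gauss-Seidel] macro 8: S0 reads c1=2 → after 1×micro: 1; S1 reads c0=1 → after 1×micro: 2; S2 reads c1=2 → after 2×micro: 1 ⇒ (c0=1, c1=2, c2=1)
[Gauss-Seidel] macro 9: S0 reads c1=2 → after 1×micro: 1; S1 reads c0=1 → after 1×micro: 2; S2 reads c1=2 → after 2×micro: 1 ⇒ (c0=1, c1=2, c2=1)
[Gauss-Seidel] macro 10: S0 reads c1=2 → after 1×micro: 1; S1 reads c0=1 → after 1×micro: 2; S2 reads c1=2 → after 2×micro: 1 ⇒ (c0=1, c1=2, c2=1)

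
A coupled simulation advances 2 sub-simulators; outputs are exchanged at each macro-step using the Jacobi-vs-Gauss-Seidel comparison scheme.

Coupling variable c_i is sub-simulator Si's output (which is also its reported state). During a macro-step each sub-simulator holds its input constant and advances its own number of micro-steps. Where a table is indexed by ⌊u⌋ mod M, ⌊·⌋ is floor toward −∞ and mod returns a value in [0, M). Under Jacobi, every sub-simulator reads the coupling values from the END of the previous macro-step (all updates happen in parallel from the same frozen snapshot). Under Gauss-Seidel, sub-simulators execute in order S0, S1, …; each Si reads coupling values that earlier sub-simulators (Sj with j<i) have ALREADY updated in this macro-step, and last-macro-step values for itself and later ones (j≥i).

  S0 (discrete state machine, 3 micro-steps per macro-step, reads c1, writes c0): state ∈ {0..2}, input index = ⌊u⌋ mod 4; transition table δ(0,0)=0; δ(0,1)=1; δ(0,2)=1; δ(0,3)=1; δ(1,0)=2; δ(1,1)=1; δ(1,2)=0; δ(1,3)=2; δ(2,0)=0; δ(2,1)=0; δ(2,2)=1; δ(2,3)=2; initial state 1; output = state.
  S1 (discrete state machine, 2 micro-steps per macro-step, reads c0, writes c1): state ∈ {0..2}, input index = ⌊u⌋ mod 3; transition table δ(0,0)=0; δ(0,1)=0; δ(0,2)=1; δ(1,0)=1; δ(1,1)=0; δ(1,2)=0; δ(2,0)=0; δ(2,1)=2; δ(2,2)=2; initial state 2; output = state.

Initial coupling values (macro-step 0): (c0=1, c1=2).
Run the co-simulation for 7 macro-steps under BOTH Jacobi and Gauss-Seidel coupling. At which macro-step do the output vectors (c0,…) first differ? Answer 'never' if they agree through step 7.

[Jacobi] macro 1: S0 reads c1=2 → after 3×micro: 0; S1 reads c0=1 → after 2×micro: 2 ⇒ (c0=0, c1=2)
[Jacobi] macro 2: S0 reads c1=2 → after 3×micro: 1; S1 reads c0=0 → after 2×micro: 0 ⇒ (c0=1, c1=0)
[Jacobi] macro 3: S0 reads c1=0 → after 3×micro: 0; S1 reads c0=1 → after 2×micro: 0 ⇒ (c0=0, c1=0)
[Jacobi] macro 4: S0 reads c1=0 → after 3×micro: 0; S1 reads c0=0 → after 2×micro: 0 ⇒ (c0=0, c1=0)
[Jacobi] macro 5: S0 reads c1=0 → after 3×micro: 0; S1 reads c0=0 → after 2×micro: 0 ⇒ (c0=0, c1=0)
[Jacobi] macro 6: S0 reads c1=0 → after 3×micro: 0; S1 reads c0=0 → after 2×micro: 0 ⇒ (c0=0, c1=0)
[Jacobi] macro 7: S0 reads c1=0 → after 3×micro: 0; S1 reads c0=0 → after 2×micro: 0 ⇒ (c0=0, c1=0)
[Gauss-Seidel] macro 1: S0 reads c1=2 → after 3×micro: 0; S1 reads c0=0 → after 2×micro: 0 ⇒ (c0=0, c1=0)
[Gauss-Seidel] macro 2: S0 reads c1=0 → after 3×micro: 0; S1 reads c0=0 → after 2×micro: 0 ⇒ (c0=0, c1=0)
[Gauss-Seidel] macro 3: S0 reads c1=0 → after 3×micro: 0; S1 reads c0=0 → after 2×micro: 0 ⇒ (c0=0, c1=0)
[Gauss-Seidel] macro 4: S0 reads c1=0 → after 3×micro: 0; S1 reads c0=0 → after 2×micro: 0 ⇒ (c0=0, c1=0)
[Gauss-Seidel] macro 5: S0 reads c1=0 → after 3×micro: 0; S1 reads c0=0 → after 2×micro: 0 ⇒ (c0=0, c1=0)
[Gauss-Seidel] macro 6: S0 reads c1=0 → after 3×micro: 0; S1 reads c0=0 → after 2×micro: 0 ⇒ (c0=0, c1=0)
[Gauss-Seidel] macro 7: S0 reads c1=0 → after 3×micro: 0; S1 reads c0=0 → after 2×micro: 0 ⇒ (c0=0, c1=0)

first divergence at macro-step: 1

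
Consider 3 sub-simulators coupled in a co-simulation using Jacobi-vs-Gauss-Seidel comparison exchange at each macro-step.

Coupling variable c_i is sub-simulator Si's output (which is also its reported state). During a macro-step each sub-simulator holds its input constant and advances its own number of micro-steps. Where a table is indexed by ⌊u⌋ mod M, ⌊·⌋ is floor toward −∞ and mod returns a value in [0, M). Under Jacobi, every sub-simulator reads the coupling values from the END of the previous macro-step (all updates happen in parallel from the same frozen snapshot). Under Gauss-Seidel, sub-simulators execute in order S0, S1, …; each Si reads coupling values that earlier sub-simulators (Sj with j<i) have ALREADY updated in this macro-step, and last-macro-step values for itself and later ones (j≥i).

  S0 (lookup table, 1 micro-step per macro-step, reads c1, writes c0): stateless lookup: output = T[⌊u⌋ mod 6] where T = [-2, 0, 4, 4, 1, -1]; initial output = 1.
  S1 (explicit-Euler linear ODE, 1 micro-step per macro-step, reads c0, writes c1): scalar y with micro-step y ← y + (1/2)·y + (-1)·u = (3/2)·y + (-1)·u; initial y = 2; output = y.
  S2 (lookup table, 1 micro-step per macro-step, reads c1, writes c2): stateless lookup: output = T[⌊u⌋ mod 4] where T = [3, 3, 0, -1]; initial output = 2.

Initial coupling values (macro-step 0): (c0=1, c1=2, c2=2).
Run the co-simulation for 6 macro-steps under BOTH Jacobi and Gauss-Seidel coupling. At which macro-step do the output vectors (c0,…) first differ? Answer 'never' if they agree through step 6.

[Jacobi] macro 1: S0 reads c1=2 → after 1×micro: 4; S1 reads c0=1 → after 1×micro: 2; S2 reads c1=2 → after 1×micro: 0 ⇒ (c0=4, c1=2, c2=0)
[Jacobi] macro 2: S0 reads c1=2 → after 1×micro: 4; S1 reads c0=4 → after 1×micro: -1; S2 reads c1=2 → after 1×micro: 0 ⇒ (c0=4, c1=-1, c2=0)
[Jacobi] macro 3: S0 reads c1=-1 → after 1×micro: -1; S1 reads c0=4 → after 1×micro: -11/2; S2 reads c1=-1 → after 1×micro: -1 ⇒ (c0=-1, c1=-11/2, c2=-1)
[Jacobi] macro 4: S0 reads c1=-11/2 → after 1×micro: -2; S1 reads c0=-1 → after 1×micro: -29/4; S2 reads c1=-11/2 → after 1×micro: 0 ⇒ (c0=-2, c1=-29/4, c2=0)
[Jacobi] macro 5: S0 reads c1=-29/4 → after 1×micro: 1; S1 reads c0=-2 → after 1×micro: -71/8; S2 reads c1=-29/4 → after 1×micro: 3 ⇒ (c0=1, c1=-71/8, c2=3)
[Jacobi] macro 6: S0 reads c1=-71/8 → after 1×micro: 4; S1 reads c0=1 → after 1×micro: -229/16; S2 reads c1=-71/8 → after 1×micro: -1 ⇒ (c0=4, c1=-229/16, c2=-1)
[Gauss-Seidel] macro 1: S0 reads c1=2 → after 1×micro: 4; S1 reads c0=4 → after 1×micro: -1; S2 reads c1=-1 → after 1×micro: -1 ⇒ (c0=4, c1=-1, c2=-1)
[Gauss-Seidel] macro 2: S0 reads c1=-1 → after 1×micro: -1; S1 reads c0=-1 → after 1×micro: -1/2; S2 reads c1=-1/2 → after 1×micro: -1 ⇒ (c0=-1, c1=-1/2, c2=-1)
[Gauss-Seidel] macro 3: S0 reads c1=-1/2 → after 1×micro: -1; S1 reads c0=-1 → after 1×micro: 1/4; S2 reads c1=1/4 → after 1×micro: 3 ⇒ (c0=-1, c1=1/4, c2=3)
[Gauss-Seidel] macro 4: S0 reads c1=1/4 → after 1×micro: -2; S1 reads c0=-2 → after 1×micro: 19/8; S2 reads c1=19/8 → after 1×micro: 0 ⇒ (c0=-2, c1=19/8, c2=0)
[Gauss-Seidel] macro 5: S0 reads c1=19/8 → after 1×micro: 4; S1 reads c0=4 → after 1×micro: -7/16; S2 reads c1=-7/16 → after 1×micro: -1 ⇒ (c0=4, c1=-7/16, c2=-1)
[Gauss-Seidel] macro 6: S0 reads c1=-7/16 → after 1×micro: -1; S1 reads c0=-1 → after 1×micro: 11/32; S2 reads c1=11/32 → after 1×micro: 3 ⇒ (c0=-1, c1=11/32, c2=3)

first divergence at macro-step: 1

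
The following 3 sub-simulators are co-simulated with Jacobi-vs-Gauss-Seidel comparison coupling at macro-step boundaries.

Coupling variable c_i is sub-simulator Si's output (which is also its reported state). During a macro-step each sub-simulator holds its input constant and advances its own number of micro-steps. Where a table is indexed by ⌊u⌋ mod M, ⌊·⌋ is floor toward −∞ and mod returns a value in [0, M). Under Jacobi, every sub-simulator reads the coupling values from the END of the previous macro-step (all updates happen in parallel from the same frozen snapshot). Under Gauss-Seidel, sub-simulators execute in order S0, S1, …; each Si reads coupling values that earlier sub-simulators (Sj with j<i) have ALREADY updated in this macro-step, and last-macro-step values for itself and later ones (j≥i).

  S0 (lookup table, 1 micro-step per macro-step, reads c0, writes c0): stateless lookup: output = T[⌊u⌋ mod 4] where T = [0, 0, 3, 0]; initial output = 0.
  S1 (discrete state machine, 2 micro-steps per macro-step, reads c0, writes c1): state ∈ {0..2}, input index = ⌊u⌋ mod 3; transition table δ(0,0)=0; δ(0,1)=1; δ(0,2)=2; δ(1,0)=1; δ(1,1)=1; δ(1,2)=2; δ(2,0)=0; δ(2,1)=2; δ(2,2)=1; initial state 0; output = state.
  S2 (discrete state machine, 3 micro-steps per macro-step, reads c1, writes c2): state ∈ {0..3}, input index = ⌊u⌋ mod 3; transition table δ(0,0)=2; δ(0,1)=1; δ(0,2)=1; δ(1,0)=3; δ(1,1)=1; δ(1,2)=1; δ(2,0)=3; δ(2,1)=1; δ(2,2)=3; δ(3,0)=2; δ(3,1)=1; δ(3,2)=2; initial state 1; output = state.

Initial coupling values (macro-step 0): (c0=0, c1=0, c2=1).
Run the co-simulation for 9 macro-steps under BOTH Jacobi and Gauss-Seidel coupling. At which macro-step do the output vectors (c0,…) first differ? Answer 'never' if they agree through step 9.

[Jacobi] macro 1: S0 reads c0=0 → after 1×micro: 0; S1 reads c0=0 → after 2×micro: 0; S2 reads c1=0 → after 3×micro: 3 ⇒ (c0=0, c1=0, c2=3)
[Jacobi] macro 2: S0 reads c0=0 → after 1×micro: 0; S1 reads c0=0 → after 2×micro: 0; S2 reads c1=0 → after 3×micro: 2 ⇒ (c0=0, c1=0, c2=2)
[Jacobi] macro 3: S0 reads c0=0 → after 1×micro: 0; S1 reads c0=0 → after 2×micro: 0; S2 reads c1=0 → after 3×micro: 3 ⇒ (c0=0, c1=0, c2=3)
[Jacobi] macro 4: S0 reads c0=0 → after 1×micro: 0; S1 reads c0=0 → after 2×micro: 0; S2 reads c1=0 → after 3×micro: 2 ⇒ (c0=0, c1=0, c2=2)
[Jacobi] macro 5: S0 reads c0=0 → after 1×micro: 0; S1 reads c0=0 → after 2×micro: 0; S2 reads c1=0 → after 3×micro: 3 ⇒ (c0=0, c1=0, c2=3)
[Jacobi] macro 6: S0 reads c0=0 → after 1×micro: 0; S1 reads c0=0 → after 2×micro: 0; S2 reads c1=0 → after 3×micro: 2 ⇒ (c0=0, c1=0, c2=2)
[Jacobi] macro 7: S0 reads c0=0 → after 1×micro: 0; S1 reads c0=0 → after 2×micro: 0; S2 reads c1=0 → after 3×micro: 3 ⇒ (c0=0, c1=0, c2=3)
[Jacobi] macro 8: S0 reads c0=0 → after 1×micro: 0; S1 reads c0=0 → after 2×micro: 0; S2 reads c1=0 → after 3×micro: 2 ⇒ (c0=0, c1=0, c2=2)
[Jacobi] macro 9: S0 reads c0=0 → after 1×micro: 0; S1 reads c0=0 → after 2×micro: 0; S2 reads c1=0 → after 3×micro: 3 ⇒ (c0=0, c1=0, c2=3)
[Gauss-Seidel] macro 1: S0 reads c0=0 → after 1×micro: 0; S1 reads c0=0 → after 2×micro: 0; S2 reads c1=0 → after 3×micro: 3 ⇒ (c0=0, c1=0, c2=3)
[Gauss-Seidel] macro 2: S0 reads c0=0 → after 1×micro: 0; S1 reads c0=0 → after 2×micro: 0; S2 reads c1=0 → after 3×micro: 2 ⇒ (c0=0, c1=0, c2=2)
[Gauss-Seidel] macro 3: S0 reads c0=0 → after 1×micro: 0; S1 reads c0=0 → after 2×micro: 0; S2 reads c1=0 → after 3×micro: 3 ⇒ (c0=0, c1=0, c2=3)
[Gauss-Seidel] macro 4: S0 reads c0=0 → after 1×micro: 0; S1 reads c0=0 → after 2×micro: 0; S2 reads c1=0 → after 3×micro: 2 ⇒ (c0=0, c1=0, c2=2)
[Gauss-Seidel] macro 5: S0 reads c0=0 → after 1×micro: 0; S1 reads c0=0 → after 2×micro: 0; S2 reads c1=0 → after 3×micro: 3 ⇒ (c0=0, c1=0, c2=3)
[Gauss-Seidel] macro 6: S0 reads c0=0 → after 1×micro: 0; S1 reads c0=0 → after 2×micro: 0; S2 reads c1=0 → after 3×micro: 2 ⇒ (c0=0, c1=0, c2=2)
[Gauss-Seidel] macro 7: S0 reads c0=0 → after 1×micro: 0; S1 reads c0=0 → after 2×micro: 0; S2 reads c1=0 → after 3×micro: 3 ⇒ (c0=0, c1=0, c2=3)
[Gauss-Seidel] macro 8: S0 reads c0=0 → after 1×micro: 0; S1 reads c0=0 → after 2×micro: 0; S2 reads c1=0 → after 3×micro: 2 ⇒ (c0=0, c1=0, c2=2)
[Gauss-Seidel] macro 9: S0 reads c0=0 → after 1×micro: 0; S1 reads c0=0 → after 2×micro: 0; S2 reads c1=0 → after 3×micro: 3 ⇒ (c0=0, c1=0, c2=3)

first divergence at macro-step: never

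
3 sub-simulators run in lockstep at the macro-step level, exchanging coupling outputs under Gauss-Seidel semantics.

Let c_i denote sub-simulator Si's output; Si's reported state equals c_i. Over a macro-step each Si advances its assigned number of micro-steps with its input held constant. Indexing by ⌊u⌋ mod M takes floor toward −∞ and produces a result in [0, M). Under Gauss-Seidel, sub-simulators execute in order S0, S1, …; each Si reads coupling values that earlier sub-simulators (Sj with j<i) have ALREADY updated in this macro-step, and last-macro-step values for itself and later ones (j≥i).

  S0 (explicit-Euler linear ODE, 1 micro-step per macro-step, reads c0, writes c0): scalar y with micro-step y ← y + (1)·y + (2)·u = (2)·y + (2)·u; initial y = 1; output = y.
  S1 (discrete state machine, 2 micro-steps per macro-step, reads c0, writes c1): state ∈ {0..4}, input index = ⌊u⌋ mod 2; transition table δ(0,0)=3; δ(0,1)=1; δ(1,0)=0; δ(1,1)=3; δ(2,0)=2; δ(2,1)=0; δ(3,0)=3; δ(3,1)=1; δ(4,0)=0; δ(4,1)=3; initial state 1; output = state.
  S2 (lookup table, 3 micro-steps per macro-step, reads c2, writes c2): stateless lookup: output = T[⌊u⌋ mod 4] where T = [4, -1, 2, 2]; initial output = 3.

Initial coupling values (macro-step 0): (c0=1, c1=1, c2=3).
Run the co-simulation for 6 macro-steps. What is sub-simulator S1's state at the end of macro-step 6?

S1 state at macro-step 6 = 3

macro 1: S0 reads c0=1 → after 1×micro: 4; S1 reads c0=4 → after 2×micro: 3; S2 reads c2=3 → after 3×micro: 2 ⇒ (c0=4, c1=3, c2=2)
macro 2: S0 reads c0=4 → after 1×micro: 16; S1 reads c0=16 → after 2×micro: 3; S2 reads c2=2 → after 3×micro: 2 ⇒ (c0=16, c1=3, c2=2)
macro 3: S0 reads c0=16 → after 1×micro: 64; S1 reads c0=64 → after 2×micro: 3; S2 reads c2=2 → after 3×micro: 2 ⇒ (c0=64, c1=3, c2=2)
macro 4: S0 reads c0=64 → after 1×micro: 256; S1 reads c0=256 → after 2×micro: 3; S2 reads c2=2 → after 3×micro: 2 ⇒ (c0=256, c1=3, c2=2)
macro 5: S0 reads c0=256 → after 1×micro: 1024; S1 reads c0=1024 → after 2×micro: 3; S2 reads c2=2 → after 3×micro: 2 ⇒ (c0=1024, c1=3, c2=2)
macro 6: S0 reads c0=1024 → after 1×micro: 4096; S1 reads c0=4096 → after 2×micro: 3; S2 reads c2=2 → after 3×micro: 2 ⇒ (c0=4096, c1=3, c2=2)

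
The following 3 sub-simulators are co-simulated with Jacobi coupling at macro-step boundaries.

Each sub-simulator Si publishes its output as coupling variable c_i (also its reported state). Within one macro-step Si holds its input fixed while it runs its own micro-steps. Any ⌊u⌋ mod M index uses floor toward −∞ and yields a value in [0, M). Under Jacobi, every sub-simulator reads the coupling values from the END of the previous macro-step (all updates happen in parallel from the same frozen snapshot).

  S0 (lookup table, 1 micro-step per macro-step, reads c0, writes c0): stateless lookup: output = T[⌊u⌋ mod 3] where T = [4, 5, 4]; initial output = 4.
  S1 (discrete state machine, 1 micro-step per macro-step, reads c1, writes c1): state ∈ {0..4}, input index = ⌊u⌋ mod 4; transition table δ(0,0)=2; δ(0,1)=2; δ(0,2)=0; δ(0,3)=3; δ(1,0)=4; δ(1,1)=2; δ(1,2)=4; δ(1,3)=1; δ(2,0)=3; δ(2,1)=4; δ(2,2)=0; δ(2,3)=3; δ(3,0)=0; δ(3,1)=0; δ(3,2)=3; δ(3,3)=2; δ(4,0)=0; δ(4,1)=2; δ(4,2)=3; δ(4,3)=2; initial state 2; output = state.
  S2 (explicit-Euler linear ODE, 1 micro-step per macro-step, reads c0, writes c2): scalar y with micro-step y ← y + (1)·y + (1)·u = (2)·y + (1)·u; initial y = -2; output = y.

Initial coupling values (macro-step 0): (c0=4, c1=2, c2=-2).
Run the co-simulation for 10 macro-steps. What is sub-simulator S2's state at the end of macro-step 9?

S2 state at macro-step 9 = 1190

macro 1: S0 reads c0=4 → after 1×micro: 5; S1 reads c1=2 → after 1×micro: 0; S2 reads c0=4 → after 1×micro: 0 ⇒ (c0=5, c1=0, c2=0)
macro 2: S0 reads c0=5 → after 1×micro: 4; S1 reads c1=0 → after 1×micro: 2; S2 reads c0=5 → after 1×micro: 5 ⇒ (c0=4, c1=2, c2=5)
macro 3: S0 reads c0=4 → after 1×micro: 5; S1 reads c1=2 → after 1×micro: 0; S2 reads c0=4 → after 1×micro: 14 ⇒ (c0=5, c1=0, c2=14)
macro 4: S0 reads c0=5 → after 1×micro: 4; S1 reads c1=0 → after 1×micro: 2; S2 reads c0=5 → after 1×micro: 33 ⇒ (c0=4, c1=2, c2=33)
macro 5: S0 reads c0=4 → after 1×micro: 5; S1 reads c1=2 → after 1×micro: 0; S2 reads c0=4 → after 1×micro: 70 ⇒ (c0=5, c1=0, c2=70)
macro 6: S0 reads c0=5 → after 1×micro: 4; S1 reads c1=0 → after 1×micro: 2; S2 reads c0=5 → after 1×micro: 145 ⇒ (c0=4, c1=2, c2=145)
macro 7: S0 reads c0=4 → after 1×micro: 5; S1 reads c1=2 → after 1×micro: 0; S2 reads c0=4 → after 1×micro: 294 ⇒ (c0=5, c1=0, c2=294)
macro 8: S0 reads c0=5 → after 1×micro: 4; S1 reads c1=0 → after 1×micro: 2; S2 reads c0=5 → after 1×micro: 593 ⇒ (c0=4, c1=2, c2=593)
macro 9: S0 reads c0=4 → after 1×micro: 5; S1 reads c1=2 → after 1×micro: 0; S2 reads c0=4 → after 1×micro: 1190 ⇒ (c0=5, c1=0, c2=1190)
macro 10: S0 reads c0=5 → after 1×micro: 4; S1 reads c1=0 → after 1×micro: 2; S2 reads c0=5 → after 1×micro: 2385 ⇒ (c0=4, c1=2, c2=2385)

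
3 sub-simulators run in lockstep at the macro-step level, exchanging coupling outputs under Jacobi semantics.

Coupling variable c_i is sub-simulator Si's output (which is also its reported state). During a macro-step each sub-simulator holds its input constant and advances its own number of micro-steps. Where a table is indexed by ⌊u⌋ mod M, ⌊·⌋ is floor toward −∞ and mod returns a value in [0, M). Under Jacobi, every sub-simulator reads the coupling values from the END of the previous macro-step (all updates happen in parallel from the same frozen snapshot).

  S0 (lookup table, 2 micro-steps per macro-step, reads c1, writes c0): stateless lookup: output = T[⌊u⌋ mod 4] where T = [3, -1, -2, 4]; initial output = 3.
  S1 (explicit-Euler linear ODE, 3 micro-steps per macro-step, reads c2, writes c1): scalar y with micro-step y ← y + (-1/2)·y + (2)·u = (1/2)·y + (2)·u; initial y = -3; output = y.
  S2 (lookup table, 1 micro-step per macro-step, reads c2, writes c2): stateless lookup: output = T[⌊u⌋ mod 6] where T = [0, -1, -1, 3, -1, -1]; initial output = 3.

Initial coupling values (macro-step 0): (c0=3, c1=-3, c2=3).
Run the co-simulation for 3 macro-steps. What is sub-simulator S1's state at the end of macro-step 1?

macro 1: S0 reads c1=-3 → after 2×micro: -1; S1 reads c2=3 → after 3×micro: 81/8; S2 reads c2=3 → after 1×micro: 3 ⇒ (c0=-1, c1=81/8, c2=3)
macro 2: S0 reads c1=81/8 → after 2×micro: -2; S1 reads c2=3 → after 3×micro: 753/64; S2 reads c2=3 → after 1×micro: 3 ⇒ (c0=-2, c1=753/64, c2=3)
macro 3: S0 reads c1=753/64 → after 2×micro: 4; S1 reads c2=3 → after 3×micro: 6129/512; S2 reads c2=3 → after 1×micro: 3 ⇒ (c0=4, c1=6129/512, c2=3)

S1 state at macro-step 1 = 81/8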